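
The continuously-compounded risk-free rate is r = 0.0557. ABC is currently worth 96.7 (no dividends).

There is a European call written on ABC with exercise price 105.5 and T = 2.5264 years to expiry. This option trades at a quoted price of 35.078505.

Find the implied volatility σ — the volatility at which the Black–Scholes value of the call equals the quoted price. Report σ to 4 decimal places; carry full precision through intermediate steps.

At σ = 0.5624 the Black–Scholes value reproduces the quote:
σ√T = 0.5624·√2.5264 = 0.893915
d₁ = (ln(S/K) + (r+σ²/2)T) / (σ√T) = (ln(96.7/105.5) + (0.0557+0.5624²/2)·2.5264) / 0.893915 = (-0.087098 + 0.540263) / 0.893915 = 0.506944
d₂ = d₁ − σ√T = 0.506944 − 0.893915 = -0.386971
e^{−rT} = 0.868732
N(d₁) = 0.693903,  N(d₂) = 0.349389
V = S·N(d₁) − K·e^{−rT}·N(d₂) = 67.100423 − 32.021917 = 35.078505 (matching the quote); vega is positive throughout, so no other σ reproduces this price

sigma = 0.5624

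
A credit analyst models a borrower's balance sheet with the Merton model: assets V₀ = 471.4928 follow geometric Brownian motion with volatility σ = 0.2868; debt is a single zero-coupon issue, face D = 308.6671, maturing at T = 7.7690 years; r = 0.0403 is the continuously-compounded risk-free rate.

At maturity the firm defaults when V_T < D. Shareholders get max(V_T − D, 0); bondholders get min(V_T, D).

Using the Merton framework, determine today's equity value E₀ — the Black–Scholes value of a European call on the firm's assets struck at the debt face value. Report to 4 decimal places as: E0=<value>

E0=269.7607

Apply the equity-as-call identities (strike 308.6671, horizon 7.7690 years):
d₁ = [ln(V₀/D) + (r + σ²/2)T] / (σ√T)
   = [ln(471.4928/308.6671) + (0.0403 + 0.5·0.2868²)·7.7690] / (0.2868·√7.7690)
   = [0.423640 + 0.632607] / 0.799396 = 1.321308
d₂ = d₁ − σ√T = 1.321308 − 0.799396 = 0.521913
N(d₁) = 0.906801,  N(d₂) = 0.699134,  e^(−rT) = 0.731184
E₀ = V₀·N(d₁) − D·e^(−rT)·N(d₂)
   = 471.4928·0.906801 − 308.6671·0.731184·0.699134 = 269.760724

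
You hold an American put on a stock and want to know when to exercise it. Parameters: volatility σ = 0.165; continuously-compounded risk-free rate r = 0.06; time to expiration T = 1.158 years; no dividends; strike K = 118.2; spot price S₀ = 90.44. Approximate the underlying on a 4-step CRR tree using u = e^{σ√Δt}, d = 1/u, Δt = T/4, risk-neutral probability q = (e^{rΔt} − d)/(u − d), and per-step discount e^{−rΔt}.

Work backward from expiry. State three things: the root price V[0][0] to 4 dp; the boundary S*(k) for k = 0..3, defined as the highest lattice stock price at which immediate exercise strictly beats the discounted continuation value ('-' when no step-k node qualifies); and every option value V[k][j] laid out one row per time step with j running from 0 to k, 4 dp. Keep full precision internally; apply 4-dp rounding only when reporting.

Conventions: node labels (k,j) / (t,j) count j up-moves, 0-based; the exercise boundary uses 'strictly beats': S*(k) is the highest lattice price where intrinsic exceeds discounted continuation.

price = 27.7600
boundary = 90.4400 98.8363 90.4400 98.8363
tree:
27.7600
35.4430 19.3637
42.4734 27.7600 10.4643
48.9065 35.4430 19.3637 4.2415
54.7931 42.4734 27.7600 10.1878 0.0000

Δt=0.28950  u=1.09284  d=0.91505  q=0.57637  discount=0.98278
step 4 (expiry): payoffs max(K−S,0) = 54.7931 42.4734 27.7600 10.1878 0.0000
step 3: (k=3,j=0): S=69.2935, K−S=48.9065, hold=46.8711 ⇒ V=48.9065 exercise | (k=3,j=1): S=82.7570, K−S=35.4430, hold=33.4076 ⇒ V=35.4430 exercise | (k=3,j=2): S=98.8363, K−S=19.3637, hold=17.3283 ⇒ V=19.3637 exercise | (k=3,j=3): S=118.0399, K−S=0.1601, hold=4.2415 ⇒ V=4.2415 continue  boundary S*=98.8363
step 2: (k=2,j=0): S=75.7266, K−S=42.4734, hold=40.4380 ⇒ V=42.4734 exercise | (k=2,j=1): S=90.4400, K−S=27.7600, hold=25.7246 ⇒ V=27.7600 exercise | (k=2,j=2): S=108.0122, K−S=10.1878, hold=10.4643 ⇒ V=10.4643 continue  boundary S*=90.4400
step 1: (k=1,j=0): S=82.7570, K−S=35.4430, hold=33.4076 ⇒ V=35.4430 exercise | (k=1,j=1): S=98.8363, K−S=19.3637, hold=17.4849 ⇒ V=19.3637 exercise  boundary S*=98.8363
step 0: (k=0,j=0): S=90.4400, K−S=27.7600, hold=25.7246 ⇒ V=27.7600 exercise  boundary S*=90.4400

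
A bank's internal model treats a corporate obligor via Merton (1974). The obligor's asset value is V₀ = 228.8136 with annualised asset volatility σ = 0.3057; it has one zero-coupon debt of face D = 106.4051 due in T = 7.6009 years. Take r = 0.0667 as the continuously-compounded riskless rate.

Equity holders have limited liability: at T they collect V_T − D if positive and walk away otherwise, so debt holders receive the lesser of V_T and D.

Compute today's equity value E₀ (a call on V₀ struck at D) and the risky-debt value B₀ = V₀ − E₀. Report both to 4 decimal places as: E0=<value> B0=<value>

Work the structural quantities from V₀ = 228.8136 against face 106.4051:
d₁ = [ln(V₀/D) + (r + σ²/2)T] / (σ√T)
   = [ln(228.8136/106.4051) + (0.0667 + 0.5·0.3057²)·7.6009] / (0.3057·√7.6009)
   = [0.765654 + 0.862142] / 0.842807 = 1.931399
d₂ = d₁ − σ√T = 1.931399 − 0.842807 = 1.088592
N(d₁) = 0.973283,  N(d₂) = 0.861833,  e^(−rT) = 0.602312
E₀ = V₀·N(d₁) − D·e^(−rT)·N(d₂)
   = 228.8136·0.973283 − 106.4051·0.602312·0.861833 = 167.466352
B₀ = V₀ − E₀ = 228.8136 − 167.466352 = 61.347248

E0=167.4664 B0=61.3472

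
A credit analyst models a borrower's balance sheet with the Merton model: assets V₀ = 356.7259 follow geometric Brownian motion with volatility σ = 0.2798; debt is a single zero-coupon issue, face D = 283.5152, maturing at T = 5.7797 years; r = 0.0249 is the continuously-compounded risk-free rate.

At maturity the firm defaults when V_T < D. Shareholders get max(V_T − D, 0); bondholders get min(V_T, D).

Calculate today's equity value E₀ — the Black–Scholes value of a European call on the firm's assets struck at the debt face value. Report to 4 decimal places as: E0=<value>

E0=146.2365

Apply the equity-as-call identities (strike 283.5152, horizon 5.7797 years):
d₁ = [ln(V₀/D) + (r + σ²/2)T] / (σ√T)
   = [ln(356.7259/283.5152) + (0.0249 + 0.5·0.2798²)·5.7797] / (0.2798·√5.7797)
   = [0.229702 + 0.370155] / 0.672667 = 0.891759
d₂ = d₁ − σ√T = 0.891759 − 0.672667 = 0.219092
N(d₁) = 0.813739,  N(d₂) = 0.586711,  e^(−rT) = 0.865962
E₀ = V₀·N(d₁) − D·e^(−rT)·N(d₂)
   = 356.7259·0.813739 − 283.5152·0.865962·0.586711 = 146.236471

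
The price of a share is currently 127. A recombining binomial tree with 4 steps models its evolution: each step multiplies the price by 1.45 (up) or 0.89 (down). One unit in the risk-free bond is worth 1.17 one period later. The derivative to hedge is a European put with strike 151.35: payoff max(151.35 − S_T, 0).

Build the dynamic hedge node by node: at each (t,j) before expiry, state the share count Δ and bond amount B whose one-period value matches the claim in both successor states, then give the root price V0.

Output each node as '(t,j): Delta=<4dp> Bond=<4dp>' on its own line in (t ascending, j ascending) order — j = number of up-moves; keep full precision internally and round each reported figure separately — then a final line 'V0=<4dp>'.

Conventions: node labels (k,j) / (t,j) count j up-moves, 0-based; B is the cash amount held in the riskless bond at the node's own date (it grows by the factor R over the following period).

Since d<R<u, set p* = (R−d)/(u−d) = 0.5000; price each node as the discounted p*-expectation of its children.
Payoffs at expiry: V(4,0)=71.6674, V(4,1)=21.5300, V(4,2)=0.0000, V(4,3)=0.0000, V(4,4)=0.0000
(3,0): S=89.5311. Δ = (V_up−V_dn)/(S_up−S_dn) = (21.5300−71.6674)/(129.8200−79.6826) = -1.0000. V = [p*·21.5300 + (1−p*)·71.6674]/1.17 = 39.8279. B = V − Δ·S = 129.3590.
(3,1): S=145.8652. Δ = (V_up−V_dn)/(S_up−S_dn) = (0.0000−21.5300)/(211.5046−129.8200) = -0.2636. V = [p*·0.0000 + (1−p*)·21.5300]/1.17 = 9.2008. B = V − Δ·S = 47.6472.
(3,2): S=237.6456. Δ = (V_up−V_dn)/(S_up−S_dn) = (0.0000−0.0000)/(344.5861−211.5046) = 0.0000. V = [p*·0.0000 + (1−p*)·0.0000]/1.17 = 0.0000. B = V − Δ·S = 0.0000.
(3,3): S=387.1754. Δ = (V_up−V_dn)/(S_up−S_dn) = (0.0000−0.0000)/(561.4043−344.5861) = 0.0000. V = [p*·0.0000 + (1−p*)·0.0000]/1.17 = 0.0000. B = V − Δ·S = 0.0000.
(2,0): S=100.5967. Δ = (V_up−V_dn)/(S_up−S_dn) = (9.2008−39.8279)/(145.8652−89.5311) = -0.5437. V = [p*·9.2008 + (1−p*)·39.8279]/1.17 = 20.9525. B = V − Δ·S = 75.6437.
(2,1): S=163.8935. Δ = (V_up−V_dn)/(S_up−S_dn) = (0.0000−9.2008)/(237.6456−145.8652) = -0.1002. V = [p*·0.0000 + (1−p*)·9.2008]/1.17 = 3.9320. B = V − Δ·S = 20.3620.
(2,2): S=267.0175. Δ = (V_up−V_dn)/(S_up−S_dn) = (0.0000−0.0000)/(387.1754−237.6456) = 0.0000. V = [p*·0.0000 + (1−p*)·0.0000]/1.17 = 0.0000. B = V − Δ·S = 0.0000.
(1,0): S=113.0300. Δ = (V_up−V_dn)/(S_up−S_dn) = (3.9320−20.9525)/(163.8935−100.5967) = -0.2689. V = [p*·3.9320 + (1−p*)·20.9525]/1.17 = 10.6344. B = V − Δ·S = 41.0281.
(1,1): S=184.1500. Δ = (V_up−V_dn)/(S_up−S_dn) = (0.0000−3.9320)/(267.0175−163.8935) = -0.0381. V = [p*·0.0000 + (1−p*)·3.9320]/1.17 = 1.6803. B = V − Δ·S = 8.7017.
(0,0): S=127.0000. Δ = (V_up−V_dn)/(S_up−S_dn) = (1.6803−10.6344)/(184.1500−113.0300) = -0.1259. V = [p*·1.6803 + (1−p*)·10.6344]/1.17 = 5.2627. B = V − Δ·S = 21.2521.
Verification: the root portfolio costs Δ(0,0)·S0 + B(0,0) = 5.2627, matching V0.

(0,0): Delta=-0.1259 Bond=21.2521
(1,0): Delta=-0.2689 Bond=41.0281
(1,1): Delta=-0.0381 Bond=8.7017
(2,0): Delta=-0.5437 Bond=75.6437
(2,1): Delta=-0.1002 Bond=20.3620
(2,2): Delta=0.0000 Bond=0.0000
(3,0): Delta=-1.0000 Bond=129.3590
(3,1): Delta=-0.2636 Bond=47.6472
(3,2): Delta=0.0000 Bond=0.0000
(3,3): Delta=0.0000 Bond=0.0000
V0=5.2627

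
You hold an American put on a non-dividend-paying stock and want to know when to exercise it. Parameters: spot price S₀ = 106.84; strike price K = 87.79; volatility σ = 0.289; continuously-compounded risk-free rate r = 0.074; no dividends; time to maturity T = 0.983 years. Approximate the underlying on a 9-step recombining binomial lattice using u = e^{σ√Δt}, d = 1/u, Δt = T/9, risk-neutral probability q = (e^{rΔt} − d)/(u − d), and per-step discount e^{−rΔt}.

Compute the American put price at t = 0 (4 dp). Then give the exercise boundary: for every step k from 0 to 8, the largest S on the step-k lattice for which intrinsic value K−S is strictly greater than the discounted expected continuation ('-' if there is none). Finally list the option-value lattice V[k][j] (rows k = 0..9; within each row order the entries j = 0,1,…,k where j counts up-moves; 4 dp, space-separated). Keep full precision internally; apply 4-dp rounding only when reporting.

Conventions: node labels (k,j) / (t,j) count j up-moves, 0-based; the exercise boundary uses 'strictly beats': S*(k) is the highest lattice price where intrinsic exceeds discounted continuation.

params: Δt=0.10922 u=1.10022 d=0.90891 q=0.51856 e^(-rΔt)=0.99195
t_9 payoffs: 42.5612 33.0412 21.5173 7.5679 0.0000 0.0000 0.0000 0.0000 0.0000 0.0000
t_8: node(8,0) S=49.7616 payoff=38.0284 vs cont=37.3217 → 38.0284 [stop]  node(8,1) S=60.2358 payoff=27.5542 vs cont=26.8475 → 27.5542 [stop]  node(8,2) S=72.9146 payoff=14.8754 vs cont=14.1687 → 14.8754 [stop]  node(8,3) S=88.2621 payoff=0.0000 vs cont=3.6142 → 3.6142 [wait]  node(8,4) S=106.8400 payoff=0.0000 vs cont=0.0000 → 0.0000 [wait]  node(8,5) S=129.3283 payoff=0.0000 vs cont=0.0000 → 0.0000 [wait]  node(8,6) S=156.5501 payoff=0.0000 vs cont=0.0000 → 0.0000 [wait]  node(8,7) S=189.5018 payoff=0.0000 vs cont=0.0000 → 0.0000 [wait]  node(8,8) S=229.3892 payoff=0.0000 vs cont=0.0000 → 0.0000 [wait]  ⇒ S*(8)=72.9146
t_7: node(7,0) S=54.7488 payoff=33.0412 vs cont=32.3345 → 33.0412 [stop]  node(7,1) S=66.2727 payoff=21.5173 vs cont=20.8106 → 21.5173 [stop]  node(7,2) S=80.2221 payoff=7.5679 vs cont=8.9631 → 8.9631 [wait]  node(7,3) S=97.1078 payoff=0.0000 vs cont=1.7260 → 1.7260 [wait]  node(7,4) S=117.5476 payoff=0.0000 vs cont=0.0000 → 0.0000 [wait]  node(7,5) S=142.2897 payoff=0.0000 vs cont=0.0000 → 0.0000 [wait]  node(7,6) S=172.2397 payoff=0.0000 vs cont=0.0000 → 0.0000 [wait]  node(7,7) S=208.4938 payoff=0.0000 vs cont=0.0000 → 0.0000 [wait]  ⇒ S*(7)=66.2727
t_6: node(6,0) S=60.2358 payoff=27.5542 vs cont=26.8475 → 27.5542 [stop]  node(6,1) S=72.9146 payoff=14.8754 vs cont=14.8864 → 14.8864 [wait]  node(6,2) S=88.2621 payoff=0.0000 vs cont=5.1683 → 5.1683 [wait]  node(6,3) S=106.8400 payoff=0.0000 vs cont=0.8243 → 0.8243 [wait]  node(6,4) S=129.3283 payoff=0.0000 vs cont=0.0000 → 0.0000 [wait]  node(6,5) S=156.5501 payoff=0.0000 vs cont=0.0000 → 0.0000 [wait]  node(6,6) S=189.5018 payoff=0.0000 vs cont=0.0000 → 0.0000 [wait]  ⇒ S*(6)=60.2358
t_5: node(5,0) S=66.2727 payoff=21.5173 vs cont=20.8163 → 21.5173 [stop]  node(5,1) S=80.2221 payoff=7.5679 vs cont=9.7677 → 9.7677 [wait]  node(5,2) S=97.1078 payoff=0.0000 vs cont=2.8922 → 2.8922 [wait]  node(5,3) S=117.5476 payoff=0.0000 vs cont=0.3936 → 0.3936 [wait]  node(5,4) S=142.2897 payoff=0.0000 vs cont=0.0000 → 0.0000 [wait]  node(5,5) S=172.2397 payoff=0.0000 vs cont=0.0000 → 0.0000 [wait]  ⇒ S*(5)=66.2727
t_4: node(4,0) S=72.9146 payoff=14.8754 vs cont=15.3003 → 15.3003 [wait]  node(4,1) S=88.2621 payoff=0.0000 vs cont=6.1524 → 6.1524 [wait]  node(4,2) S=106.8400 payoff=0.0000 vs cont=1.5837 → 1.5837 [wait]  node(4,3) S=129.3283 payoff=0.0000 vs cont=0.1880 → 0.1880 [wait]  node(4,4) S=156.5501 payoff=0.0000 vs cont=0.0000 → 0.0000 [wait]  ⇒ S*(4)=-
t_3: node(3,0) S=80.2221 payoff=7.5679 vs cont=10.4716 → 10.4716 [wait]  node(3,1) S=97.1078 payoff=0.0000 vs cont=3.7528 → 3.7528 [wait]  node(3,2) S=117.5476 payoff=0.0000 vs cont=0.8530 → 0.8530 [wait]  node(3,3) S=142.2897 payoff=0.0000 vs cont=0.0898 → 0.0898 [wait]  ⇒ S*(3)=-
t_2: node(2,0) S=88.2621 payoff=0.0000 vs cont=6.9313 → 6.9313 [wait]  node(2,1) S=106.8400 payoff=0.0000 vs cont=2.2310 → 2.2310 [wait]  node(2,2) S=129.3283 payoff=0.0000 vs cont=0.4536 → 0.4536 [wait]  ⇒ S*(2)=-
t_1: node(1,0) S=97.1078 payoff=0.0000 vs cont=4.4577 → 4.4577 [wait]  node(1,1) S=117.5476 payoff=0.0000 vs cont=1.2987 → 1.2987 [wait]  ⇒ S*(1)=-
t_0: node(0,0) S=106.8400 payoff=0.0000 vs cont=2.7969 → 2.7969 [wait]  ⇒ S*(0)=-

price = 2.7969
boundary = - - - - - 66.2727 60.2358 66.2727 72.9146
tree:
2.7969
4.4577 1.2987
6.9313 2.2310 0.4536
10.4716 3.7528 0.8530 0.0898
15.3003 6.1524 1.5837 0.1880 0.0000
21.5173 9.7677 2.8922 0.3936 0.0000 0.0000
27.5542 14.8864 5.1683 0.8243 0.0000 0.0000 0.0000
33.0412 21.5173 8.9631 1.7260 0.0000 0.0000 0.0000 0.0000
38.0284 27.5542 14.8754 3.6142 0.0000 0.0000 0.0000 0.0000 0.0000
42.5612 33.0412 21.5173 7.5679 0.0000 0.0000 0.0000 0.0000 0.0000 0.0000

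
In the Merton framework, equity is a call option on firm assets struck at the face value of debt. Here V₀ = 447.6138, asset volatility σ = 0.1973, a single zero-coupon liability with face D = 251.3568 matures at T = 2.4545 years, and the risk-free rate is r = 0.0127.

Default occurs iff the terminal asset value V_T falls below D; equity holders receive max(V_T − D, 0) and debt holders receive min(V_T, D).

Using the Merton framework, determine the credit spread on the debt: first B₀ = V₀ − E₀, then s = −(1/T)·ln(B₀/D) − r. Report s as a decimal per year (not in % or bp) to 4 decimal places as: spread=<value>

With assets at 447.6138 and a single debt payment of 251.3568 at 2.4545 years:
d₁ = [ln(V₀/D) + (r + σ²/2)T] / (σ√T)
   = [ln(447.6138/251.3568) + (0.0127 + 0.5·0.1973²)·2.4545] / (0.1973·√2.4545)
   = [0.577057 + 0.078946] / 0.309107 = 2.122253
d₂ = d₁ − σ√T = 2.122253 − 0.309107 = 1.813147
N(d₁) = 0.983092,  N(d₂) = 0.965095,  e^(−rT) = 0.969309
E₀ = V₀·N(d₁) − D·e^(−rT)·N(d₂)
   = 447.6138·0.983092 − 251.3568·0.969309·0.965095 = 204.907351
B₀ = V₀ − E₀ = 447.6138 − 204.907351 = 242.706449
spread = −(1/T)·ln(B₀/D) − r = −(1/2.4545)·ln(242.706449/251.3568) − 0.0127 = 0.00156798

spread=0.0016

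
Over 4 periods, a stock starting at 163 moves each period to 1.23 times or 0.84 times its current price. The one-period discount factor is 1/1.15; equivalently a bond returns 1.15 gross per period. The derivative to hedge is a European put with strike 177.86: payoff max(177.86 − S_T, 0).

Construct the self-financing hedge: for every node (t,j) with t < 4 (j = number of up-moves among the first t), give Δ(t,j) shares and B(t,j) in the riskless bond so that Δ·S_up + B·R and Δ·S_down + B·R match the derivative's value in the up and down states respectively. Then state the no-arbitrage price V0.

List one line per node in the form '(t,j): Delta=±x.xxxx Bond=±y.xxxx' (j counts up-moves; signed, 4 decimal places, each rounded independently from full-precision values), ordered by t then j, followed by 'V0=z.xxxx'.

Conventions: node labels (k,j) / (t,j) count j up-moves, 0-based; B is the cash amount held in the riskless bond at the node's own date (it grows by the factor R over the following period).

(0,0): Delta=-0.0761 Bond=13.7857
(1,0): Delta=-0.3117 Bond=48.1106
(1,1): Delta=-0.0346 Bond=7.5291
(2,0): Delta=-1.0000 Bond=134.4877
(2,1): Delta=-0.1904 Bond=34.8987
(2,2): Delta=-0.0072 Bond=1.8868
(3,0): Delta=-1.0000 Bond=154.6609
(3,1): Delta=-1.0000 Bond=154.6609
(3,2): Delta=-0.0477 Bond=10.5781
(3,3): Delta=0.0000 Bond=0.0000
V0=1.3759

Risk-neutral probability p* = (R−d)/(u−d) = (1.15−0.84)/(1.23−0.84) = 0.7949.
Expiry values: V(4,0)=96.7070, V(4,1)=59.0288, V(4,2)=3.8571, V(4,3)=0.0000, V(4,4)=0.0000
(3,0): S=96.6108. Δ = (V_up−V_dn)/(S_up−S_dn) = (59.0288−96.7070)/(118.8312−81.1530) = -1.0000. V = [p*·59.0288 + (1−p*)·96.7070]/1.15 = 58.0501. B = V − Δ·S = 154.6609.
(3,1): S=141.4657. Δ = (V_up−V_dn)/(S_up−S_dn) = (3.8571−59.0288)/(174.0029−118.8312) = -1.0000. V = [p*·3.8571 + (1−p*)·59.0288]/1.15 = 13.1951. B = V − Δ·S = 154.6609.
(3,2): S=207.1463. Δ = (V_up−V_dn)/(S_up−S_dn) = (0.0000−3.8571)/(254.7899−174.0029) = -0.0477. V = [p*·0.0000 + (1−p*)·3.8571]/1.15 = 0.6880. B = V − Δ·S = 10.5781.
(3,3): S=303.3213. Δ = (V_up−V_dn)/(S_up−S_dn) = (0.0000−0.0000)/(373.0852−254.7899) = 0.0000. V = [p*·0.0000 + (1−p*)·0.0000]/1.15 = 0.0000. B = V − Δ·S = 0.0000.
(2,0): S=115.0128. Δ = (V_up−V_dn)/(S_up−S_dn) = (13.1951−58.0501)/(141.4657−96.6108) = -1.0000. V = [p*·13.1951 + (1−p*)·58.0501]/1.15 = 19.4749. B = V − Δ·S = 134.4877.
(2,1): S=168.4116. Δ = (V_up−V_dn)/(S_up−S_dn) = (0.6880−13.1951)/(207.1463−141.4657) = -0.1904. V = [p*·0.6880 + (1−p*)·13.1951]/1.15 = 2.8292. B = V − Δ·S = 34.8987.
(2,2): S=246.6027. Δ = (V_up−V_dn)/(S_up−S_dn) = (0.0000−0.6880)/(303.3213−207.1463) = -0.0072. V = [p*·0.0000 + (1−p*)·0.6880]/1.15 = 0.1227. B = V − Δ·S = 1.8868.
(1,0): S=136.9200. Δ = (V_up−V_dn)/(S_up−S_dn) = (2.8292−19.4749)/(168.4116−115.0128) = -0.3117. V = [p*·2.8292 + (1−p*)·19.4749]/1.15 = 5.4293. B = V − Δ·S = 48.1106.
(1,1): S=200.4900. Δ = (V_up−V_dn)/(S_up−S_dn) = (0.1227−2.8292)/(246.6027−168.4116) = -0.0346. V = [p*·0.1227 + (1−p*)·2.8292]/1.15 = 0.5895. B = V − Δ·S = 7.5291.
(0,0): S=163.0000. Δ = (V_up−V_dn)/(S_up−S_dn) = (0.5895−5.4293)/(200.4900−136.9200) = -0.0761. V = [p*·0.5895 + (1−p*)·5.4293]/1.15 = 1.3759. B = V − Δ·S = 13.7857.
As a check, the time-0 holding Δ(0,0)·S0 + B(0,0) comes to 1.3759 — exactly V0.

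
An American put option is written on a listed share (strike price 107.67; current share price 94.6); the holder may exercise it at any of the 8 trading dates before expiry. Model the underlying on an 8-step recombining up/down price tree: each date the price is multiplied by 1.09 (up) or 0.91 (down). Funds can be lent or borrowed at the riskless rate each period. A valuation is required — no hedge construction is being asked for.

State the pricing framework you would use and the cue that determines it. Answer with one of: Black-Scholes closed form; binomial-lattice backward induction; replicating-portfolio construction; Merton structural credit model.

framework: binomial-lattice backward induction

Key observation: early exercise of the strike-107.67 put must be checked at each of the 8 dates (spot 94.6), which forces a node-by-node comparison of intrinsic and continuation value backward from expiry.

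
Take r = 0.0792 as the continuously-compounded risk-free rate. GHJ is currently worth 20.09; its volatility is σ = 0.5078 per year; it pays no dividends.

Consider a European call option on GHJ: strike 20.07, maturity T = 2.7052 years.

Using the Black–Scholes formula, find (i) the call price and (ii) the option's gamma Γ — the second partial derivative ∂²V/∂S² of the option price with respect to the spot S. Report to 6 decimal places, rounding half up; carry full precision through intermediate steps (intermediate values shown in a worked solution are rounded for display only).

price = 8.001981
Γ = 0.018928

σ√T = 0.5078·√2.7052 = 0.835204
d₁ = (ln(S/K) + (r+σ²/2)T) / (σ√T) = (ln(20.09/20.07) + (0.0792+0.5078²/2)·2.7052) / 0.835204 = (0.000996 + 0.563034) / 0.835204 = 0.675321
d₂ = d₁ − σ√T = 0.675321 − 0.835204 = -0.159883
e^{−rT} = 0.807145
N(d₁) = 0.750264,  N(d₂) = 0.436487
Call price V = S·N(d₁) − K·e^{−rT}·N(d₂) = 15.072804 − 7.070823 = 8.001981
φ(d₁) = (1/√(2π))·e^{−d₁²/2} = 0.317598
Γ = φ(d₁) / (S·σ·√T) = 0.018928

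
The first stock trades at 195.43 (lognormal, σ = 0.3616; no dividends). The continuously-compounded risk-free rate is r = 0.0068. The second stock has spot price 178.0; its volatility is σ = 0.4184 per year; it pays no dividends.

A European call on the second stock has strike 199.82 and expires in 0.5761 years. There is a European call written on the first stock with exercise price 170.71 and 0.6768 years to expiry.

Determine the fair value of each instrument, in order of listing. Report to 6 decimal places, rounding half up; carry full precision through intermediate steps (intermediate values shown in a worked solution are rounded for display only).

[the second stock call K=199.82]
σ√T = 0.4184·√0.5761 = 0.317571
d₁ = (ln(S/K) + (r+σ²/2)T) / (σ√T) = (ln(178.0/199.82) + (0.0068+0.4184²/2)·0.5761) / 0.317571 = (-0.115633 + 0.054343) / 0.317571 = -0.192997
d₂ = d₁ − σ√T = -0.192997 − 0.317571 = -0.510568
e^{−rT} = 0.996090
N(d₁) = 0.423481,  N(d₂) = 0.304827
price = S·N(d₁) − K·e^{−rT}·N(d₂) = 75.379537 − 60.672332 = 14.707205
[the first stock call K=170.71]
σ√T = 0.3616·√0.6768 = 0.297481
d₁ = (ln(S/K) + (r+σ²/2)T) / (σ√T) = (ln(195.43/170.71) + (0.0068+0.3616²/2)·0.6768) / 0.297481 = (0.135236 + 0.048850) / 0.297481 = 0.618816
d₂ = d₁ − σ√T = 0.618816 − 0.297481 = 0.321335
e^{−rT} = 0.995408
N(d₁) = 0.731981,  N(d₂) = 0.626022
price = S·N(d₁) − K·e^{−rT}·N(d₂) = 143.051066 − 106.377473 = 36.673593

price(the second stock call K=199.82) = 14.707205
price(the first stock call K=170.71) = 36.673593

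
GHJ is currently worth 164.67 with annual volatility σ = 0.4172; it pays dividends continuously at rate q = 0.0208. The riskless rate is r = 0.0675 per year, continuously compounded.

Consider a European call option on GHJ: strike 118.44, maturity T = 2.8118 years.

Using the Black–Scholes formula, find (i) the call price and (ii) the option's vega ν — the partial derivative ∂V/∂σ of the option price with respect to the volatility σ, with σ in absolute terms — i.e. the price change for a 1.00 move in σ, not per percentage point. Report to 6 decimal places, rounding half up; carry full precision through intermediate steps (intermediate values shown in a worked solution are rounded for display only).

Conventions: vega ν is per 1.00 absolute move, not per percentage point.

σ√T = 0.4172·√2.8118 = 0.699579
d₁ = (ln(S/K) + (r−q+σ²/2)T) / (σ√T) = (ln(164.67/118.44) + (0.0675−0.0208+0.4172²/2)·2.8118) / 0.699579 = (0.329537 + 0.376016) / 0.699579 = 1.008540
d₂ = d₁ − σ√T = 1.008540 − 0.699579 = 0.308962
e^{−rT} = 0.827127
e^{−qT} = 0.943192
N(d₁) = 0.843402,  N(d₂) = 0.621325
Call price V = S·e^{−qT}·N(d₁) − K·e^{−rT}·N(d₂) = 130.993400 − 60.868051 = 70.125349
φ(d₁) = (1/√(2π))·e^{−d₁²/2} = 0.239904
ν = S·e^{−qT}·φ(d₁)·√T = 62.480547

price = 70.125349
ν = 62.480547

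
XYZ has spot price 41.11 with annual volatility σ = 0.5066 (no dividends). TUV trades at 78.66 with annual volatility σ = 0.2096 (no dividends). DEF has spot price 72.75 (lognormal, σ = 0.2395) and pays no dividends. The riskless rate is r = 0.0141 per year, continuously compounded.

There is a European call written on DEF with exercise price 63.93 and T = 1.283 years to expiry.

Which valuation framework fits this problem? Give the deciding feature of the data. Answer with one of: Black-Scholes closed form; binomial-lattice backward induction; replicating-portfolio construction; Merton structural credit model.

framework: Black-Scholes closed form

Key observation: a European claim on DEF (strike 63.93) — a lognormal (GBM) underlying with constant rate and volatility — has an exact closed-form value; no lattice or capital structure is involved.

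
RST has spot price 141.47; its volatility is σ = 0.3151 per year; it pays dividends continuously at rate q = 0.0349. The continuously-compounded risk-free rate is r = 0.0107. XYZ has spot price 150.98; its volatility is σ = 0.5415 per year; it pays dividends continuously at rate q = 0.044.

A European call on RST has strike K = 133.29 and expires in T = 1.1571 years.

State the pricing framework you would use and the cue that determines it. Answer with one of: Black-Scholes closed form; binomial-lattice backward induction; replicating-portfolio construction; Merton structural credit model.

framework: Black-Scholes closed form

Key observation: the strike-133.29 call on RST is European-exercise on a continuously-modelled lognormal underlying, so its value is a single closed-form evaluation.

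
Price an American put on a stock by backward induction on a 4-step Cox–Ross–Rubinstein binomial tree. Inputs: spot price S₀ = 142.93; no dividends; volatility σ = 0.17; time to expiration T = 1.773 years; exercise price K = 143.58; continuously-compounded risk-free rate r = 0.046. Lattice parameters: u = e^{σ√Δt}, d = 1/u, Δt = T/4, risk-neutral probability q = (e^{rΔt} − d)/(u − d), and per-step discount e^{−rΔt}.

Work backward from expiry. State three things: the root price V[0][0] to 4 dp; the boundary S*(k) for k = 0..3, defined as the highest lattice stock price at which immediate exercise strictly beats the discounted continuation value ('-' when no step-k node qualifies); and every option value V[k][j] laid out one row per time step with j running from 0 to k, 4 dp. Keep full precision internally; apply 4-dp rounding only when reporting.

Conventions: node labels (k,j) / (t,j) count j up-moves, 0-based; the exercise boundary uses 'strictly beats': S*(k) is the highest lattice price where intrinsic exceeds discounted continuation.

price = 8.7771
boundary = - - 113.9766 127.6349
tree:
8.7771
16.5407 3.0611
29.6034 6.9881 0.1194
41.8001 15.9451 0.2786 0.0000
52.6917 29.6034 0.6500 0.0000 0.0000

Δt=0.44325, u=1.11983, d=0.89299, q=0.56254, disc=e^(-rΔt)=0.97982
k=4 terminal: V=max(K-S,0) → 52.6917 29.6034 0.6500 0.0000 0.0000
k=3: j=0 S=101.7799 intr=41.8001 cont=38.9023 V=41.8001[EX]; j=1 S=127.6349 intr=15.9451 cont=13.0472 V=15.9451[EX]; j=2 S=160.0580 intr=0.0000 cont=0.2786 V=0.2786[hold]; j=3 S=200.7174 intr=0.0000 cont=0.0000 V=0.0000[hold]  S*(3)=127.6349
k=2: j=0 S=113.9766 intr=29.6034 cont=26.7055 V=29.6034[EX]; j=1 S=142.9300 intr=0.6500 cont=6.9881 V=6.9881[hold]; j=2 S=179.2384 intr=0.0000 cont=0.1194 V=0.1194[hold]  S*(2)=113.9766
k=1: j=0 S=127.6349 intr=15.9451 cont=16.5407 V=16.5407[hold]; j=1 S=160.0580 intr=0.0000 cont=3.0611 V=3.0611[hold]  S*(1)=-
k=0: j=0 S=142.9300 intr=0.6500 cont=8.7771 V=8.7771[hold]  S*(0)=-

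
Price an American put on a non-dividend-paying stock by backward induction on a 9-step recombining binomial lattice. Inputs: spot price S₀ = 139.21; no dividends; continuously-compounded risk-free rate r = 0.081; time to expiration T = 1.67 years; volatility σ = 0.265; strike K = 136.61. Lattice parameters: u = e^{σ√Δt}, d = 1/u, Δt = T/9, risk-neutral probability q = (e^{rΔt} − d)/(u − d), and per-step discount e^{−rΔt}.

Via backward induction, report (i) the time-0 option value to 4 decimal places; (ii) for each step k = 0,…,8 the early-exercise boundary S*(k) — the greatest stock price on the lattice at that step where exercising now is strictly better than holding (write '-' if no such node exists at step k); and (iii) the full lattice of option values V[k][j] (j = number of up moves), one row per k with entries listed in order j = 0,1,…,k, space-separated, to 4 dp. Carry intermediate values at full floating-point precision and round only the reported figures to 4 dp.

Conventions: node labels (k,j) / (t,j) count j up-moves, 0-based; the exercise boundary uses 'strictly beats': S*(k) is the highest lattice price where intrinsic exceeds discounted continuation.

Δt=0.18556, u=1.12092, d=0.89212, q=0.53768, disc=e^(-rΔt)=0.98508
k=9 terminal: V=max(K-S,0) → 86.7800 74.0003 57.9429 37.7675 12.4176 0.0000 0.0000 0.0000 0.0000 0.0000
k=8: j=0 S=55.8556 intr=80.7544 cont=78.7165 V=80.7544[EX]; j=1 S=70.1807 intr=66.4293 cont=64.3915 V=66.4293[EX]; j=2 S=88.1797 intr=48.4303 cont=46.3924 V=48.4303[EX]; j=3 S=110.7948 intr=25.8152 cont=23.7773 V=25.8152[EX]; j=4 S=139.2100 intr=0.0000 cont=5.6553 V=5.6553[hold]; j=5 S=174.9127 intr=0.0000 cont=0.0000 V=0.0000[hold]; j=6 S=219.7721 intr=0.0000 cont=0.0000 V=0.0000[hold]; j=7 S=276.1363 intr=0.0000 cont=0.0000 V=0.0000[hold]; j=8 S=346.9561 intr=0.0000 cont=0.0000 V=0.0000[hold]  S*(8)=110.7948
k=7: j=0 S=62.6097 intr=74.0003 cont=71.9624 V=74.0003[EX]; j=1 S=78.6671 intr=57.9429 cont=55.9050 V=57.9429[EX]; j=2 S=98.8425 intr=37.7675 cont=35.7296 V=37.7675[EX]; j=3 S=124.1924 intr=12.4176 cont=14.7522 V=14.7522[hold]; j=4 S=156.0436 intr=0.0000 cont=2.5755 V=2.5755[hold]; j=5 S=196.0636 intr=0.0000 cont=0.0000 V=0.0000[hold]; j=6 S=246.3474 intr=0.0000 cont=0.0000 V=0.0000[hold]; j=7 S=309.5273 intr=0.0000 cont=0.0000 V=0.0000[hold]  S*(7)=98.8425
k=6: j=0 S=70.1807 intr=66.4293 cont=64.3915 V=66.4293[EX]; j=1 S=88.1797 intr=48.4303 cont=46.3924 V=48.4303[EX]; j=2 S=110.7948 intr=25.8152 cont=25.0138 V=25.8152[EX]; j=3 S=139.2100 intr=0.0000 cont=8.0827 V=8.0827[hold]; j=4 S=174.9127 intr=0.0000 cont=1.1730 V=1.1730[hold]; j=5 S=219.7721 intr=0.0000 cont=0.0000 V=0.0000[hold]; j=6 S=276.1363 intr=0.0000 cont=0.0000 V=0.0000[hold]  S*(6)=110.7948
k=5: j=0 S=78.6671 intr=57.9429 cont=55.9050 V=57.9429[EX]; j=1 S=98.8425 intr=37.7675 cont=35.7296 V=37.7675[EX]; j=2 S=124.1924 intr=12.4176 cont=16.0379 V=16.0379[hold]; j=3 S=156.0436 intr=0.0000 cont=4.3023 V=4.3023[hold]; j=4 S=196.0636 intr=0.0000 cont=0.5342 V=0.5342[hold]; j=5 S=246.3474 intr=0.0000 cont=0.0000 V=0.0000[hold]  S*(5)=98.8425
k=4: j=0 S=88.1797 intr=48.4303 cont=46.3924 V=48.4303[EX]; j=1 S=110.7948 intr=25.8152 cont=25.6948 V=25.8152[EX]; j=2 S=139.2100 intr=0.0000 cont=9.5828 V=9.5828[hold]; j=3 S=174.9127 intr=0.0000 cont=2.2423 V=2.2423[hold]; j=4 S=219.7721 intr=0.0000 cont=0.2433 V=0.2433[hold]  S*(4)=110.7948
k=3: j=0 S=98.8425 intr=37.7675 cont=35.7296 V=37.7675[EX]; j=1 S=124.1924 intr=12.4176 cont=16.8325 V=16.8325[hold]; j=2 S=156.0436 intr=0.0000 cont=5.5519 V=5.5519[hold]; j=3 S=196.0636 intr=0.0000 cont=1.1501 V=1.1501[hold]  S*(3)=98.8425
k=2: j=0 S=110.7948 intr=25.8152 cont=26.1156 V=26.1156[hold]; j=1 S=139.2100 intr=0.0000 cont=10.6065 V=10.6065[hold]; j=2 S=174.9127 intr=0.0000 cont=3.1376 V=3.1376[hold]  S*(2)=-
k=1: j=0 S=124.1924 intr=12.4176 cont=17.5115 V=17.5115[hold]; j=1 S=156.0436 intr=0.0000 cont=6.4923 V=6.4923[hold]  S*(1)=-
k=0: j=0 S=139.2100 intr=0.0000 cont=11.4139 V=11.4139[hold]  S*(0)=-

price = 11.4139
boundary = - - - 98.8425 110.7948 98.8425 110.7948 98.8425 110.7948
tree:
11.4139
17.5115 6.4923
26.1156 10.6065 3.1376
37.7675 16.8325 5.5519 1.1501
48.4303 25.8152 9.5828 2.2423 0.2433
57.9429 37.7675 16.0379 4.3023 0.5342 0.0000
66.4293 48.4303 25.8152 8.0827 1.1730 0.0000 0.0000
74.0003 57.9429 37.7675 14.7522 2.5755 0.0000 0.0000 0.0000
80.7544 66.4293 48.4303 25.8152 5.6553 0.0000 0.0000 0.0000 0.0000
86.7800 74.0003 57.9429 37.7675 12.4176 0.0000 0.0000 0.0000 0.0000 0.0000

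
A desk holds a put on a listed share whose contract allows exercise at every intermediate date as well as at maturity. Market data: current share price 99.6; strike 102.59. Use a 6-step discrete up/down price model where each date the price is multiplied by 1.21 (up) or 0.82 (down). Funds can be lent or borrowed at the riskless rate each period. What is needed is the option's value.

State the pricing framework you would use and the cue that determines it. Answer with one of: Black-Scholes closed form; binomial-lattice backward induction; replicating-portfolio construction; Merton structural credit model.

framework: binomial-lattice backward induction

Key observation: early exercise of the strike-102.59 put must be checked at each of the 6 dates (spot 99.6), which forces a node-by-node comparison of intrinsic and continuation value backward from expiry.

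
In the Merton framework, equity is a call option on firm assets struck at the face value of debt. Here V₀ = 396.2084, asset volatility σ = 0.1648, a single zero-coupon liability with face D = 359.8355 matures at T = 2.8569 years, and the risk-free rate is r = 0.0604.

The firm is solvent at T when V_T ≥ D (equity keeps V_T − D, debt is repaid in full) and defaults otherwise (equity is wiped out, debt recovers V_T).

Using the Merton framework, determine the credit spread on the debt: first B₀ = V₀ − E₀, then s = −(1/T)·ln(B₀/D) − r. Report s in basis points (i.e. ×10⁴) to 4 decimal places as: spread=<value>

With assets at 396.2084 and a single debt payment of 359.8355 at 2.8569 years:
d₁ = [ln(V₀/D) + (r + σ²/2)T] / (σ√T)
   = [ln(396.2084/359.8355) + (0.0604 + 0.5·0.1648²)·2.8569] / (0.1648·√2.8569)
   = [0.096293 + 0.211352] / 0.278551 = 1.104449
d₂ = d₁ − σ√T = 1.104449 − 0.278551 = 0.825898
N(d₁) = 0.865301,  N(d₂) = 0.795569,  e^(−rT) = 0.841511
E₀ = V₀·N(d₁) − D·e^(−rT)·N(d₂)
   = 396.2084·0.865301 − 359.8355·0.841511·0.795569 = 101.936879
B₀ = V₀ − E₀ = 396.2084 − 101.936879 = 294.271521
spread = −(1/T)·ln(B₀/D) − r = −(1/2.8569)·ln(294.271521/359.8355) − 0.0604 = 0.01000642
in basis points: 0.01000642 × 10⁴ = 100.0642 bp

spread=100.0642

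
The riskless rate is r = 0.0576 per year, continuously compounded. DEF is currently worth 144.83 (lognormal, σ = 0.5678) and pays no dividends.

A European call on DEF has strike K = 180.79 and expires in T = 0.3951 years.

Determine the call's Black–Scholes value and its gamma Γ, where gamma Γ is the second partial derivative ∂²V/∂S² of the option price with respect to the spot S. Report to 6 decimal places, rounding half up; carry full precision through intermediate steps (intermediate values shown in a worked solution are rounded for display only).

σ√T = 0.5678·√0.3951 = 0.356902
d₁ = (ln(S/K) + (r+σ²/2)T) / (σ√T) = (ln(144.83/180.79) + (0.0576+0.5678²/2)·0.3951) / 0.356902 = (-0.221775 + 0.086447) / 0.356902 = -0.379175
d₂ = d₁ − σ√T = -0.379175 − 0.356902 = -0.736077
e^{−rT} = 0.977499
N(d₁) = 0.352279,  N(d₂) = 0.230842
Call price V = S·N(d₁) − K·e^{−rT}·N(d₂) = 51.020569 − 40.794877 = 10.225692
φ(d₁) = (1/√(2π))·e^{−d₁²/2} = 0.371270
Γ = φ(d₁) / (S·σ·√T) = 0.007183

price = 10.225692
Γ = 0.007183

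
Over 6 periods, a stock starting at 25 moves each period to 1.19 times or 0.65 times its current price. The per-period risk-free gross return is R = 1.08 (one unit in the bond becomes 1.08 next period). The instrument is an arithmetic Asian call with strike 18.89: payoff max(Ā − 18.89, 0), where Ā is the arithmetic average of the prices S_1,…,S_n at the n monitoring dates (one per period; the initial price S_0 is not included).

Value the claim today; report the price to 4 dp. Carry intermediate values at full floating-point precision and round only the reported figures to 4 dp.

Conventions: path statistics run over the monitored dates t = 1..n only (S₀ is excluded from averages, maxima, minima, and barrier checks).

price = 9.1763

Set p* = 0.7963 (from d < R < u); the path-dependent value is the discounted p*-expectation over all price paths.
Enumerate all 2^6 = 64 price paths (U = up ×1.19, D = down ×0.65); each path with k up-moves has probability p*^k·(1−p*)^(6−k).
DDDDDD: Ā=7.1545, payoff=0.0000, prob=0.000071
UDDDDD: Ā=13.0982, payoff=0.0000, prob=0.000279
DUDDDD: Ā=10.8482, payoff=0.0000, prob=0.000279
UUDDDD: Ā=19.8606, payoff=0.9706, prob=0.001092
DDUDDD: Ā=9.3857, payoff=0.0000, prob=0.000279
UDUDDD: Ā=17.1831, payoff=0.0000, prob=0.001092
DUUDDD: Ā=14.9331, payoff=0.0000, prob=0.001092
UUUDDD: Ā=27.3391, payoff=8.4491, prob=0.004268
DDDUDD: Ā=8.4351, payoff=0.0000, prob=0.000279
UDDUDD: Ā=15.4427, payoff=0.0000, prob=0.001092
DUDUDD: Ā=13.1927, payoff=0.0000, prob=0.001092
UUDUDD: Ā=24.1529, payoff=5.2629, prob=0.004268
DDUUDD: Ā=11.7302, payoff=0.0000, prob=0.001092
UDUUDD: Ā=21.4754, payoff=2.5854, prob=0.004268
DUUUDD: Ā=19.2254, payoff=0.3354, prob=0.004268
UUUUDD: Ā=35.1972, payoff=16.3072, prob=0.016684
DDDDUD: Ā=7.8172, payoff=0.0000, prob=0.000279
UDDDUD: Ā=14.3115, payoff=0.0000, prob=0.001092
DUDDUD: Ā=12.0615, payoff=0.0000, prob=0.001092
UUDDUD: Ā=22.0818, payoff=3.1918, prob=0.004268
DDUDUD: Ā=10.5990, payoff=0.0000, prob=0.001092
UDUDUD: Ā=19.4043, payoff=0.5143, prob=0.004268
DUUDUD: Ā=17.1543, payoff=0.0000, prob=0.004268
UUUDUD: Ā=31.4056, payoff=12.5156, prob=0.016684
DDDUUD: Ā=9.6484, payoff=0.0000, prob=0.001092
UDDUUD: Ā=17.6639, payoff=0.0000, prob=0.004268
DUDUUD: Ā=15.4139, payoff=0.0000, prob=0.004268
UUDUUD: Ā=28.2194, payoff=9.3294, prob=0.016684
DDUUUD: Ā=13.9514, payoff=0.0000, prob=0.004268
UDUUUD: Ā=25.5419, payoff=6.6519, prob=0.016684
DUUUUD: Ā=23.2919, payoff=4.4019, prob=0.016684
UUUUUD: Ā=42.6420, payoff=23.7520, prob=0.065219
DDDDDU: Ā=7.4156, payoff=0.0000, prob=0.000279
UDDDDU: Ā=13.5762, payoff=0.0000, prob=0.001092
DUDDDU: Ā=11.3262, payoff=0.0000, prob=0.001092
UUDDDU: Ā=20.7356, payoff=1.8456, prob=0.004268
DDUDDU: Ā=9.8637, payoff=0.0000, prob=0.001092
UDUDDU: Ā=18.0581, payoff=0.0000, prob=0.004268
DUUDDU: Ā=15.8081, payoff=0.0000, prob=0.004268
UUUDDU: Ā=28.9410, payoff=10.0510, prob=0.016684
DDDUDU: Ā=8.9131, payoff=0.0000, prob=0.001092
UDDUDU: Ā=16.3178, payoff=0.0000, prob=0.004268
DUDUDU: Ā=14.0678, payoff=0.0000, prob=0.004268
UUDUDU: Ā=25.7548, payoff=6.8648, prob=0.016684
DDUUDU: Ā=12.6053, payoff=0.0000, prob=0.004268
UDUUDU: Ā=23.0773, payoff=4.1873, prob=0.016684
DUUUDU: Ā=20.8273, payoff=1.9373, prob=0.016684
UUUUDU: Ā=38.1300, payoff=19.2400, prob=0.065219
DDDDUU: Ā=8.2952, payoff=0.0000, prob=0.001092
UDDDUU: Ā=15.1865, payoff=0.0000, prob=0.004268
DUDDUU: Ā=12.9365, payoff=0.0000, prob=0.004268
UUDDUU: Ā=23.6838, payoff=4.7938, prob=0.016684
DDUDUU: Ā=11.4740, payoff=0.0000, prob=0.004268
UDUDUU: Ā=21.0063, payoff=2.1163, prob=0.016684
DUUDUU: Ā=18.7563, payoff=0.0000, prob=0.016684
UUUDUU: Ā=34.3384, payoff=15.4484, prob=0.065219
DDDUUU: Ā=10.5234, payoff=0.0000, prob=0.004268
UDDUUU: Ā=19.2659, payoff=0.3759, prob=0.016684
DUDUUU: Ā=17.0159, payoff=0.0000, prob=0.016684
UUDUUU: Ā=31.1522, payoff=12.2622, prob=0.065219
DDUUUU: Ā=15.5534, payoff=0.0000, prob=0.016684
UDUUUU: Ā=28.4747, payoff=9.5847, prob=0.065219
DUUUUU: Ā=26.2247, payoff=7.3347, prob=0.065219
UUUUUU: Ā=48.0113, payoff=29.1213, prob=0.254946
Price = Σ prob·payoff / R^6 = 14.561593 / 1.586874 = 9.1763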